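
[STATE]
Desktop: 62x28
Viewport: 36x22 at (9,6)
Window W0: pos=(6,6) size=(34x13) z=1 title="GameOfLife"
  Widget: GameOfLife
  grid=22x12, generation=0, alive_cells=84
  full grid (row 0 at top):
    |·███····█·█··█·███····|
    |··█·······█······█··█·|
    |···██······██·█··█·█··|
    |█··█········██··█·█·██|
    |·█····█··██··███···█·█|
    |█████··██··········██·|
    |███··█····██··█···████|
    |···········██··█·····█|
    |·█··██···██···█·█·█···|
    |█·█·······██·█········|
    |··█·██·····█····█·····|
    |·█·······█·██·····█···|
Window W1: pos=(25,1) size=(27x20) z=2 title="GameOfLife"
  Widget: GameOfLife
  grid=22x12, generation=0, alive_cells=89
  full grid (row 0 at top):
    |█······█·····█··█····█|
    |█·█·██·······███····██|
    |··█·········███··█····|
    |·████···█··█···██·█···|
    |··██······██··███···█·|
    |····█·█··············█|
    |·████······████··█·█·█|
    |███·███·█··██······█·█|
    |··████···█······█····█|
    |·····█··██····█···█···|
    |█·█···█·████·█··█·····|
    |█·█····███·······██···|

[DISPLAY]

━━━━━━━━━━━━━━━━┃█·█·██·······███···
ameOfLife       ┃··█·········███··█·
────────────────┃·████···█··█···██·█
n: 0            ┃··██······██··███··
·██······██·█··█┃····█·█············
·█········██··█·┃·████······████··█·
····█··██··███··┃███·███·█··██······
███··██·········┃··████···█······█··
█··█····██··█···┃·····█··██····█···█
·········██··█··┃█·█···█·████·█··█··
··██···██···█·█·┃█·█····███·······██
█·······██·█····┃                   
━━━━━━━━━━━━━━━━┃                   
                ┃                   
                ┗━━━━━━━━━━━━━━━━━━━
                                    
                                    
                                    
                                    
                                    
                                    
                                    


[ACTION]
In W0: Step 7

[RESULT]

━━━━━━━━━━━━━━━━┃█·█·██·······███···
ameOfLife       ┃··█·········███··█·
────────────────┃·████···█··█···██·█
n: 7            ┃··██······██··███··
██·······█····██┃····█·█············
··········███··█┃·████······████··█·
··········█·····┃███·███·█··██······
███·······██··██┃··████···█······█··
█·········█····█┃·····█··██····█···█
··████······█···┃█·█···█·████·█··█··
···█████·······█┃█·█····███·······██
·········█··█···┃                   
━━━━━━━━━━━━━━━━┃                   
                ┃                   
                ┗━━━━━━━━━━━━━━━━━━━
                                    
                                    
                                    
                                    
                                    
                                    
                                    


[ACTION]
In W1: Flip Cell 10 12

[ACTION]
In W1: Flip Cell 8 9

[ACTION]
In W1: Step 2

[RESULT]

━━━━━━━━━━━━━━━━┃··············███··
ameOfLife       ┃····█······█····█··
────────────────┃····██····█·█···██·
n: 7            ┃███··█···█·····███·
██·······█····██┃██··██····█·█··██··
··········███··█┃██····██··███····█·
··········█·····┃·█····█···█·█······
███·······██··██┃··█··█···███·······
█·········█····█┃·██··█···███·██····
··████······█···┃·····█··█·█···█·███
···█████·······█┃···········█·█·····
·········█··█···┃                   
━━━━━━━━━━━━━━━━┃                   
                ┃                   
                ┗━━━━━━━━━━━━━━━━━━━
                                    
                                    
                                    
                                    
                                    
                                    
                                    


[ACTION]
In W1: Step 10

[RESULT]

━━━━━━━━━━━━━━━━┃·······█·█·········
ameOfLife       ┃·······█·█·········
────────────────┃·······█···········
n: 7            ┃···················
██·······█····██┃···················
··········███··█┃····█··············
··········█·····┃···█·█·············
███·······██··██┃····██··██·········
█·········█····█┃······█·········█··
··████······█···┃···█·█·········█·█·
···█████·······█┃···███··········██·
·········█··█···┃                   
━━━━━━━━━━━━━━━━┃                   
                ┃                   
                ┗━━━━━━━━━━━━━━━━━━━
                                    
                                    
                                    
                                    
                                    
                                    
                                    


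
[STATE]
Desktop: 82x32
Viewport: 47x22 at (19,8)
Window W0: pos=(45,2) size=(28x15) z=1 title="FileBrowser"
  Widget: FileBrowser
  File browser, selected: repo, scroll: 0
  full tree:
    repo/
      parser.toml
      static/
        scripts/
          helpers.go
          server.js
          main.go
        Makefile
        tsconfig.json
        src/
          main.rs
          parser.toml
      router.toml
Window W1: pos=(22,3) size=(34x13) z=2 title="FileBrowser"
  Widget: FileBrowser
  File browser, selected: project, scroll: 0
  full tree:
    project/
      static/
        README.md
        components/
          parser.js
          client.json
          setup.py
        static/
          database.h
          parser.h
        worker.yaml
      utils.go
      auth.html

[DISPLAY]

   ┃    utils.go                    ┃.toml     
   ┃    auth.html                   ┃          
   ┃                                ┃          
   ┃                                ┃          
   ┃                                ┃          
   ┃                                ┃          
   ┃                                ┃          
   ┗━━━━━━━━━━━━━━━━━━━━━━━━━━━━━━━━┛          
                          ┗━━━━━━━━━━━━━━━━━━━━
                                               
                                               
                                               
                                               
                                               
                                               
                                               
                                               
                                               
                                               
                                               
                                               
                                               


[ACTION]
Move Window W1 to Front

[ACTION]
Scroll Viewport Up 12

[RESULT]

                                               
                                               
                          ┏━━━━━━━━━━━━━━━━━━━━
   ┏━━━━━━━━━━━━━━━━━━━━━━━━━━━━━━━━┓er        
   ┃ FileBrowser                    ┃──────────
   ┠────────────────────────────────┨/         
   ┃> [-] project/                  ┃.toml     
   ┃    [+] static/                 ┃atic/     
   ┃    utils.go                    ┃.toml     
   ┃    auth.html                   ┃          
   ┃                                ┃          
   ┃                                ┃          
   ┃                                ┃          
   ┃                                ┃          
   ┃                                ┃          
   ┗━━━━━━━━━━━━━━━━━━━━━━━━━━━━━━━━┛          
                          ┗━━━━━━━━━━━━━━━━━━━━
                                               
                                               
                                               
                                               
                                               


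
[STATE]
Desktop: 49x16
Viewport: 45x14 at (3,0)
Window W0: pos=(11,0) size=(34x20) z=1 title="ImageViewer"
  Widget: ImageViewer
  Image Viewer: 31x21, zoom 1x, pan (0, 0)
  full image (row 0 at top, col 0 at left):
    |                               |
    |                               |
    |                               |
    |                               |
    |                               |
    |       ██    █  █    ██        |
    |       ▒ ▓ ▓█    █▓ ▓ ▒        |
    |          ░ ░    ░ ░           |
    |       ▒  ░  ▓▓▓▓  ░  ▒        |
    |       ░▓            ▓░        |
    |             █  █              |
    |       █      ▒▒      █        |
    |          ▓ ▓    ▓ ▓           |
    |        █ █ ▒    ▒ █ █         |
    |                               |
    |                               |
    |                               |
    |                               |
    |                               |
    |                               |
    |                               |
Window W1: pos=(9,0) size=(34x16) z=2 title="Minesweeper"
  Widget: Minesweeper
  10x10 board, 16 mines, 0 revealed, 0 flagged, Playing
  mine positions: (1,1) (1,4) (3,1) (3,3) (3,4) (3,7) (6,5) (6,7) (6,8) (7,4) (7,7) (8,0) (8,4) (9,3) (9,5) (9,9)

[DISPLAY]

      ┏━━━━━━━━━━━━━━━━━━━━━━━━━━━━━━━━┓━┓   
      ┃ Minesweeper                    ┃ ┃   
      ┠────────────────────────────────┨─┨   
      ┃■■■■■■■■■■                      ┃ ┃   
      ┃■■■■■■■■■■                      ┃ ┃   
      ┃■■■■■■■■■■                      ┃ ┃   
      ┃■■■■■■■■■■                      ┃ ┃   
      ┃■■■■■■■■■■                      ┃ ┃   
      ┃■■■■■■■■■■                      ┃ ┃   
      ┃■■■■■■■■■■                      ┃ ┃   
      ┃■■■■■■■■■■                      ┃ ┃   
      ┃■■■■■■■■■■                      ┃ ┃   
      ┃■■■■■■■■■■                      ┃ ┃   
      ┃                                ┃ ┃   


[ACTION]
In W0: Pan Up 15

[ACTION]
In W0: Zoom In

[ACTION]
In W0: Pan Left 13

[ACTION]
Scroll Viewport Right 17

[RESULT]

     ┏━━━━━━━━━━━━━━━━━━━━━━━━━━━━━━━━┓━┓    
     ┃ Minesweeper                    ┃ ┃    
     ┠────────────────────────────────┨─┨    
     ┃■■■■■■■■■■                      ┃ ┃    
     ┃■■■■■■■■■■                      ┃ ┃    
     ┃■■■■■■■■■■                      ┃ ┃    
     ┃■■■■■■■■■■                      ┃ ┃    
     ┃■■■■■■■■■■                      ┃ ┃    
     ┃■■■■■■■■■■                      ┃ ┃    
     ┃■■■■■■■■■■                      ┃ ┃    
     ┃■■■■■■■■■■                      ┃ ┃    
     ┃■■■■■■■■■■                      ┃ ┃    
     ┃■■■■■■■■■■                      ┃ ┃    
     ┃                                ┃ ┃    


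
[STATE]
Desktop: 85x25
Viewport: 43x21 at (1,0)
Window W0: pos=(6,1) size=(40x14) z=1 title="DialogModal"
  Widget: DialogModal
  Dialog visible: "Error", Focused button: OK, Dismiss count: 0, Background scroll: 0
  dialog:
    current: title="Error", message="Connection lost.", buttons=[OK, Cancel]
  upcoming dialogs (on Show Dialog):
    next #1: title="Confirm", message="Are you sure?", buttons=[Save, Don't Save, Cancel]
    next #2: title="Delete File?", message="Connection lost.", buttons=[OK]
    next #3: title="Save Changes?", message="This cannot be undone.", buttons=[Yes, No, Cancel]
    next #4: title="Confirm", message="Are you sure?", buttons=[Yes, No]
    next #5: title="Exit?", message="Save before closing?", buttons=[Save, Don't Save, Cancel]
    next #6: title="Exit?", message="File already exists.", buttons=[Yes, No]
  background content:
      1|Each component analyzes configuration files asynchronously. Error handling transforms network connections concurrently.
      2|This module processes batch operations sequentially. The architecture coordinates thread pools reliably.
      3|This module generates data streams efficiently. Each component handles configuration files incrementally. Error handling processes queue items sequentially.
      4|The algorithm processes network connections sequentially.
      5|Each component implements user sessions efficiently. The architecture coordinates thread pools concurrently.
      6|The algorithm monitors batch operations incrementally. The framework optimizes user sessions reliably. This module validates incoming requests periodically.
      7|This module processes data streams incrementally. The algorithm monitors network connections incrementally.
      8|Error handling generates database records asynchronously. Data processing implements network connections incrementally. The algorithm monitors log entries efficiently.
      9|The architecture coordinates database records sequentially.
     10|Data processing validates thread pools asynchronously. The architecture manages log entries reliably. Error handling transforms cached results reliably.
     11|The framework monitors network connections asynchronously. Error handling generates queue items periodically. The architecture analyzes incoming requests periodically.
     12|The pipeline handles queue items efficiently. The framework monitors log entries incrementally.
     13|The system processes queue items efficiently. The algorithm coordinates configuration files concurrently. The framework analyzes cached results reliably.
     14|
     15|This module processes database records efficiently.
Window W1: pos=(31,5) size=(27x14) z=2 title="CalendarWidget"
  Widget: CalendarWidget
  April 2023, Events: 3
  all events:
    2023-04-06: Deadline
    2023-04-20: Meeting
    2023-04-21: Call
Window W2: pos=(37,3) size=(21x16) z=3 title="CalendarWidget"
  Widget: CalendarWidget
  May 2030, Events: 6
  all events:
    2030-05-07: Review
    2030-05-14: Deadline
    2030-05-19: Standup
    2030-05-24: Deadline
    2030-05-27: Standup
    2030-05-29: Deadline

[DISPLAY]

                                           
     ┏━━━━━━━━━━━━━━━━━━━━━━━━━━━━━━━━━━━━━
     ┃ DialogModal                         
     ┠──────────────────────────────┏━━━━━━
     ┃Each component analyzes config┃ Calen
     ┃This module processes ba┏━━━━━┠──────
     ┃This modu┌──────────────┃ Cale┃      
     ┃The algor│      Error   ┠─────┃Mo Tu 
     ┃Each comp│ Connection lo┃     ┃      
     ┃The algor│  [OK]  Cancel┃Mo Tu┃ 6  7*
     ┃This modu└──────────────┃     ┃13 14*
     ┃Error handling generates┃ 3  4┃20 21 
     ┃The architecture coordin┃10 11┃27* 28
     ┃Data processing validate┃17 18┃      
     ┗━━━━━━━━━━━━━━━━━━━━━━━━┃24 25┃      
                              ┃     ┃      
                              ┃     ┃      
                              ┃     ┃      
                              ┗━━━━━┗━━━━━━
                                           
                                           


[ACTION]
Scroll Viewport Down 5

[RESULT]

     ┃Each component analyzes config┃ Calen
     ┃This module processes ba┏━━━━━┠──────
     ┃This modu┌──────────────┃ Cale┃      
     ┃The algor│      Error   ┠─────┃Mo Tu 
     ┃Each comp│ Connection lo┃     ┃      
     ┃The algor│  [OK]  Cancel┃Mo Tu┃ 6  7*
     ┃This modu└──────────────┃     ┃13 14*
     ┃Error handling generates┃ 3  4┃20 21 
     ┃The architecture coordin┃10 11┃27* 28
     ┃Data processing validate┃17 18┃      
     ┗━━━━━━━━━━━━━━━━━━━━━━━━┃24 25┃      
                              ┃     ┃      
                              ┃     ┃      
                              ┃     ┃      
                              ┗━━━━━┗━━━━━━
                                           
                                           
                                           
                                           
                                           
                                           


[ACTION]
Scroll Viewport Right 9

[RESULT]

h component analyzes config┃ CalendarWidget
s module processes ba┏━━━━━┠───────────────
s modu┌──────────────┃ Cale┃      May 2030 
 algor│      Error   ┠─────┃Mo Tu We Th Fr 
h comp│ Connection lo┃     ┃       1  2  3 
 algor│  [OK]  Cancel┃Mo Tu┃ 6  7*  8  9 10
s modu└──────────────┃     ┃13 14* 15 16 17
or handling generates┃ 3  4┃20 21 22 23 24*
 architecture coordin┃10 11┃27* 28 29* 30 3
a processing validate┃17 18┃               
━━━━━━━━━━━━━━━━━━━━━┃24 25┃               
                     ┃     ┃               
                     ┃     ┃               
                     ┃     ┃               
                     ┗━━━━━┗━━━━━━━━━━━━━━━
                                           
                                           
                                           
                                           
                                           
                                           


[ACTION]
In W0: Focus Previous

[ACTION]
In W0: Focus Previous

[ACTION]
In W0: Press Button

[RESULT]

h component analyzes config┃ CalendarWidget
s module processes ba┏━━━━━┠───────────────
s module generates da┃ Cale┃      May 2030 
 algorithm processes ┠─────┃Mo Tu We Th Fr 
h component implement┃     ┃       1  2  3 
 algorithm monitors b┃Mo Tu┃ 6  7*  8  9 10
s module processes da┃     ┃13 14* 15 16 17
or handling generates┃ 3  4┃20 21 22 23 24*
 architecture coordin┃10 11┃27* 28 29* 30 3
a processing validate┃17 18┃               
━━━━━━━━━━━━━━━━━━━━━┃24 25┃               
                     ┃     ┃               
                     ┃     ┃               
                     ┃     ┃               
                     ┗━━━━━┗━━━━━━━━━━━━━━━
                                           
                                           
                                           
                                           
                                           
                                           


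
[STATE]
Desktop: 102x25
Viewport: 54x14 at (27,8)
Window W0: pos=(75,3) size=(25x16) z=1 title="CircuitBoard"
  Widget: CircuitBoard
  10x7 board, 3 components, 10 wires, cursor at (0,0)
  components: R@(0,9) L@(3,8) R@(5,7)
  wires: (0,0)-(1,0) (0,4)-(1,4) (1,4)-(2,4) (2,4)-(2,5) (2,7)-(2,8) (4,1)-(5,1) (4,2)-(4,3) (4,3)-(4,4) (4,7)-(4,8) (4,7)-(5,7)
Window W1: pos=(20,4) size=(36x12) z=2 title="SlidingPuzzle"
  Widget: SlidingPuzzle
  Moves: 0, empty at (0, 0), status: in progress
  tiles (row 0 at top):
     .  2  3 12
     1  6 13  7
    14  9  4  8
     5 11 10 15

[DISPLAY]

  2 │  3 │ 12 │             ┃                   ┃    │
────┼────┼────┤             ┃                   ┃1   ·
  6 │ 13 │  7 │             ┃                   ┃     
────┼────┼────┤             ┃                   ┃2    
  9 │  4 │  8 │             ┃                   ┃     
────┼────┼────┤             ┃                   ┃3    
 11 │ 10 │ 15 │             ┃                   ┃     
━━━━━━━━━━━━━━━━━━━━━━━━━━━━┛                   ┃4    
                                                ┃     
                                                ┃5    
                                                ┗━━━━━
                                                      
                                                      
                                                      


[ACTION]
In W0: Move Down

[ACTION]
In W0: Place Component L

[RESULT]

  2 │  3 │ 12 │             ┃                   ┃    │
────┼────┼────┤             ┃                   ┃1  [L
  6 │ 13 │  7 │             ┃                   ┃     
────┼────┼────┤             ┃                   ┃2    
  9 │  4 │  8 │             ┃                   ┃     
────┼────┼────┤             ┃                   ┃3    
 11 │ 10 │ 15 │             ┃                   ┃     
━━━━━━━━━━━━━━━━━━━━━━━━━━━━┛                   ┃4    
                                                ┃     
                                                ┃5    
                                                ┗━━━━━
                                                      
                                                      
                                                      


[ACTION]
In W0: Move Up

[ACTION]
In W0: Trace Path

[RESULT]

  2 │  3 │ 12 │             ┃                   ┃    │
────┼────┼────┤             ┃                   ┃1   L
  6 │ 13 │  7 │             ┃                   ┃     
────┼────┼────┤             ┃                   ┃2    
  9 │  4 │  8 │             ┃                   ┃     
────┼────┼────┤             ┃                   ┃3    
 11 │ 10 │ 15 │             ┃                   ┃     
━━━━━━━━━━━━━━━━━━━━━━━━━━━━┛                   ┃4    
                                                ┃     
                                                ┃5    
                                                ┗━━━━━
                                                      
                                                      
                                                      


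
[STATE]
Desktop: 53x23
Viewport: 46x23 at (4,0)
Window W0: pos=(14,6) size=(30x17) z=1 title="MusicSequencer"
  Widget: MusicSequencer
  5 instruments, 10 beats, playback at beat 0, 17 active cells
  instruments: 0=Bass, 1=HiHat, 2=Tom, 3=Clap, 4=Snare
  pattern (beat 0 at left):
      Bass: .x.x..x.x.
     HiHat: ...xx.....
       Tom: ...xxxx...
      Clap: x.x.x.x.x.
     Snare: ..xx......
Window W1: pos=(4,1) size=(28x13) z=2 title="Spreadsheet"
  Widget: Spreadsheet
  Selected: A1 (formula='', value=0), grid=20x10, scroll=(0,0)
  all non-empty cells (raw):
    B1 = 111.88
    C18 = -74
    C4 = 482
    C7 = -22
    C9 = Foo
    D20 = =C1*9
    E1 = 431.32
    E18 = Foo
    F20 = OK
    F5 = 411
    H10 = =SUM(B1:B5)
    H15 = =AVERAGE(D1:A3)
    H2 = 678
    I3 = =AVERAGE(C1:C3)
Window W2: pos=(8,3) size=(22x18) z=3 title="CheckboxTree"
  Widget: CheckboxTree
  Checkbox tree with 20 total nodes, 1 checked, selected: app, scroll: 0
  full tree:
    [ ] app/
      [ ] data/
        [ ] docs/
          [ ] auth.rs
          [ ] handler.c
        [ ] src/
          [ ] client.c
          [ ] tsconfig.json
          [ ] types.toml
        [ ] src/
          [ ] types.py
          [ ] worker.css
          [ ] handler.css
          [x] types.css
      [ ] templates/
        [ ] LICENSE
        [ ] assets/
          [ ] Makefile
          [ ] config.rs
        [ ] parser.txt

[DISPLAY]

                                              
┏━━━━━━━━━━━━━━━━━━━━━━━━━━┓                  
┃ Spreadsheet              ┃                  
┠───┏━━━━━━━━━━━━━━━━━━━━┓─┨                  
┃A1:┃ CheckboxTree       ┃ ┃                  
┃   ┠────────────────────┨ ┃                  
┃---┃>[-] app/           ┃-┃━━━━━━━━━━━┓      
┃  1┃   [-] data/        ┃ ┃           ┃      
┃  2┃     [ ] docs/      ┃ ┃───────────┨      
┃  3┃       [ ] auth.rs  ┃ ┃           ┃      
┃  4┃       [ ] handler.c┃4┃           ┃      
┃  5┃     [ ] src/       ┃ ┃           ┃      
┃  6┃       [ ] client.c ┃ ┃           ┃      
┗━━━┃       [ ] tsconfig.┃━┛           ┃      
    ┃       [ ] types.tom┃·            ┃      
    ┃     [-] src/       ┃             ┃      
    ┃       [ ] types.py ┃             ┃      
    ┃       [ ] worker.cs┃             ┃      
    ┃       [ ] handler.c┃             ┃      
    ┃       [x] types.css┃             ┃      
    ┗━━━━━━━━━━━━━━━━━━━━┛             ┃      
          ┃                            ┃      
          ┗━━━━━━━━━━━━━━━━━━━━━━━━━━━━┛      


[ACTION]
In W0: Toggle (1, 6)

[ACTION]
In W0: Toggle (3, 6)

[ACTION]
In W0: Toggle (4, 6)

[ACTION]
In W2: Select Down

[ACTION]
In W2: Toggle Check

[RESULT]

                                              
┏━━━━━━━━━━━━━━━━━━━━━━━━━━┓                  
┃ Spreadsheet              ┃                  
┠───┏━━━━━━━━━━━━━━━━━━━━┓─┨                  
┃A1:┃ CheckboxTree       ┃ ┃                  
┃   ┠────────────────────┨ ┃                  
┃---┃ [-] app/           ┃-┃━━━━━━━━━━━┓      
┃  1┃>  [x] data/        ┃ ┃           ┃      
┃  2┃     [x] docs/      ┃ ┃───────────┨      
┃  3┃       [x] auth.rs  ┃ ┃           ┃      
┃  4┃       [x] handler.c┃4┃           ┃      
┃  5┃     [x] src/       ┃ ┃           ┃      
┃  6┃       [x] client.c ┃ ┃           ┃      
┗━━━┃       [x] tsconfig.┃━┛           ┃      
    ┃       [x] types.tom┃·            ┃      
    ┃     [x] src/       ┃             ┃      
    ┃       [x] types.py ┃             ┃      
    ┃       [x] worker.cs┃             ┃      
    ┃       [x] handler.c┃             ┃      
    ┃       [x] types.css┃             ┃      
    ┗━━━━━━━━━━━━━━━━━━━━┛             ┃      
          ┃                            ┃      
          ┗━━━━━━━━━━━━━━━━━━━━━━━━━━━━┛      


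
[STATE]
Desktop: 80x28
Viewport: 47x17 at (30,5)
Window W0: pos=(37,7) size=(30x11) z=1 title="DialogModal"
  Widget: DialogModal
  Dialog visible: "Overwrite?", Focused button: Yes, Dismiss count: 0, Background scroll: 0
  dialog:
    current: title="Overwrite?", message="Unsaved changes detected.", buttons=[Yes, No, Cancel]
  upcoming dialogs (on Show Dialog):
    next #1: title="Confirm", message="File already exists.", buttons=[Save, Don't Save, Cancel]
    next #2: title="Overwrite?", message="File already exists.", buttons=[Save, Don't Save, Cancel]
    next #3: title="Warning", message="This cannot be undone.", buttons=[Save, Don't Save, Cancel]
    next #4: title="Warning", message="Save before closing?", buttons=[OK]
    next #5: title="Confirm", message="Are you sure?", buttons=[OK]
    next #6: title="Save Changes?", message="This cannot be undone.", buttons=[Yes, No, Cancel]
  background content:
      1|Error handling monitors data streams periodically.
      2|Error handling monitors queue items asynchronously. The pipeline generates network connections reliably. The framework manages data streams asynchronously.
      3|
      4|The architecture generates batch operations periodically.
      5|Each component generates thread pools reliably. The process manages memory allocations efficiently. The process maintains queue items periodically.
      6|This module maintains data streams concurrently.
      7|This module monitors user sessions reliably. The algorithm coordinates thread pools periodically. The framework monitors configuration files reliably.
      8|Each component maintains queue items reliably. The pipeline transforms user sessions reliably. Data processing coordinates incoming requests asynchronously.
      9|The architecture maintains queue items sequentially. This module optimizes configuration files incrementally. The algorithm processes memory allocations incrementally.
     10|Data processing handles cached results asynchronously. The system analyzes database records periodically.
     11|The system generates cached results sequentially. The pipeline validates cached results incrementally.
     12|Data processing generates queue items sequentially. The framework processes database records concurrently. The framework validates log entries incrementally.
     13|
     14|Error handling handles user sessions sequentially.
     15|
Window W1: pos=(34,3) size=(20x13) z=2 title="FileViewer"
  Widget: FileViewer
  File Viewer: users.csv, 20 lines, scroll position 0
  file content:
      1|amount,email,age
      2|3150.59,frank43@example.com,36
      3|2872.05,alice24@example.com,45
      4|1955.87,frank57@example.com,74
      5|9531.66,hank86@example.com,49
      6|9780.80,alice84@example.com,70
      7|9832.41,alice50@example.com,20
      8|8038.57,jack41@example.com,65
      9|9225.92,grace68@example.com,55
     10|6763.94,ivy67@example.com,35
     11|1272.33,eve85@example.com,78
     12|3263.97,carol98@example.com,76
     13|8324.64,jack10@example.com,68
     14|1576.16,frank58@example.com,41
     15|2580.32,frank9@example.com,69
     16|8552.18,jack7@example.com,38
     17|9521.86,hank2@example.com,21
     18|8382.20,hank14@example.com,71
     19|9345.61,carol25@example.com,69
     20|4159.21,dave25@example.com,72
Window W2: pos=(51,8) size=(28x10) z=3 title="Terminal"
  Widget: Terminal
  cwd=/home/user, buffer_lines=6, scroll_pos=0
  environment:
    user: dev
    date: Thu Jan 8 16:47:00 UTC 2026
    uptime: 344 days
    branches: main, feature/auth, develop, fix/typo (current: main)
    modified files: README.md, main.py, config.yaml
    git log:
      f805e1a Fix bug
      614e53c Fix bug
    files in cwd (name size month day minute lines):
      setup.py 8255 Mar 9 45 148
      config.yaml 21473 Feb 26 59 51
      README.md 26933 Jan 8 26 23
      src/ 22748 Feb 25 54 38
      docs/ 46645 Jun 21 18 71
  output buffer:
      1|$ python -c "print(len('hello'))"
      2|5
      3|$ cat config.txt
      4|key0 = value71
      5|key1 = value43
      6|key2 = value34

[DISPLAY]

    ┠──────────────────┨                       
    ┃amount,email,age ▲┃                       
    ┃3150.59,frank43@e█┃━━━━━━━━━━━━┓          
    ┃2872.05,alice24@┏━━━━━━━━━━━━━━━━━━━━━━━━━
    ┃1955.87,frank57@┃ Terminal                
    ┃9531.66,hank86@e┠─────────────────────────
    ┃9780.80,alice84@┃$ python -c "print(len('h
    ┃9832.41,alice50@┃5                        
    ┃8038.57,jack41@e┃$ cat config.txt         
    ┃9225.92,grace68@┃key0 = value71           
    ┗━━━━━━━━━━━━━━━━┃key1 = value43           
       ┃This module m┃key2 = value34           
       ┗━━━━━━━━━━━━━┗━━━━━━━━━━━━━━━━━━━━━━━━━
                                               
                                               
                                               
                                               


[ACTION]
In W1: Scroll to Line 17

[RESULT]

    ┠──────────────────┨                       
    ┃3263.97,carol98@e▲┃                       
    ┃8324.64,jack10@ex░┃━━━━━━━━━━━━┓          
    ┃1576.16,frank58@┏━━━━━━━━━━━━━━━━━━━━━━━━━
    ┃2580.32,frank9@e┃ Terminal                
    ┃8552.18,jack7@ex┠─────────────────────────
    ┃9521.86,hank2@ex┃$ python -c "print(len('h
    ┃8382.20,hank14@e┃5                        
    ┃9345.61,carol25@┃$ cat config.txt         
    ┃4159.21,dave25@e┃key0 = value71           
    ┗━━━━━━━━━━━━━━━━┃key1 = value43           
       ┃This module m┃key2 = value34           
       ┗━━━━━━━━━━━━━┗━━━━━━━━━━━━━━━━━━━━━━━━━
                                               
                                               
                                               
                                               


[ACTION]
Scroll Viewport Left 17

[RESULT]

                     ┠──────────────────┨      
                     ┃3263.97,carol98@e▲┃      
                     ┃8324.64,jack10@ex░┃━━━━━━
                     ┃1576.16,frank58@┏━━━━━━━━
                     ┃2580.32,frank9@e┃ Termina
                     ┃8552.18,jack7@ex┠────────
                     ┃9521.86,hank2@ex┃$ python
                     ┃8382.20,hank14@e┃5       
                     ┃9345.61,carol25@┃$ cat co
                     ┃4159.21,dave25@e┃key0 = v
                     ┗━━━━━━━━━━━━━━━━┃key1 = v
                        ┃This module m┃key2 = v
                        ┗━━━━━━━━━━━━━┗━━━━━━━━
                                               
                                               
                                               
                                               


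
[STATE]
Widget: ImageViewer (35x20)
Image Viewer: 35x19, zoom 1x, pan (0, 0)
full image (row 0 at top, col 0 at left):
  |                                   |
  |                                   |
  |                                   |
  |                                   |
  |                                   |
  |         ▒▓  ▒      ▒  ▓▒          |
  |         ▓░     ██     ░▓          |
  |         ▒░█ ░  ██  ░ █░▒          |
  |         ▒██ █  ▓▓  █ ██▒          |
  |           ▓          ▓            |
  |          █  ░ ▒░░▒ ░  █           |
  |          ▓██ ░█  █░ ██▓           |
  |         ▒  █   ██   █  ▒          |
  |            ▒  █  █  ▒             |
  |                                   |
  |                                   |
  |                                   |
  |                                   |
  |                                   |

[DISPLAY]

                                   
                                   
                                   
                                   
                                   
         ▒▓  ▒      ▒  ▓▒          
         ▓░     ██     ░▓          
         ▒░█ ░  ██  ░ █░▒          
         ▒██ █  ▓▓  █ ██▒          
           ▓          ▓            
          █  ░ ▒░░▒ ░  █           
          ▓██ ░█  █░ ██▓           
         ▒  █   ██   █  ▒          
            ▒  █  █  ▒             
                                   
                                   
                                   
                                   
                                   
                                   


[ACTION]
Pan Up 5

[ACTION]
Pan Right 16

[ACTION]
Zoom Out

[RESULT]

                                   
                                   
                                   
                                   
                                   
    ▒  ▓▒                          
██     ░▓                          
██  ░ █░▒                          
▓▓  █ ██▒                          
      ▓                            
░░▒ ░  █                           
  █░ ██▓                           
██   █  ▒                          
  █  ▒                             
                                   
                                   
                                   
                                   
                                   
                                   


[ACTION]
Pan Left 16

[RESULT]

                                   
                                   
                                   
                                   
                                   
         ▒▓  ▒      ▒  ▓▒          
         ▓░     ██     ░▓          
         ▒░█ ░  ██  ░ █░▒          
         ▒██ █  ▓▓  █ ██▒          
           ▓          ▓            
          █  ░ ▒░░▒ ░  █           
          ▓██ ░█  █░ ██▓           
         ▒  █   ██   █  ▒          
            ▒  █  █  ▒             
                                   
                                   
                                   
                                   
                                   
                                   


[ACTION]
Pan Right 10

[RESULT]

                                   
                                   
                                   
                                   
                                   
▓  ▒      ▒  ▓▒                    
░     ██     ░▓                    
░█ ░  ██  ░ █░▒                    
██ █  ▓▓  █ ██▒                    
 ▓          ▓                      
█  ░ ▒░░▒ ░  █                     
▓██ ░█  █░ ██▓                     
  █   ██   █  ▒                    
  ▒  █  █  ▒                       
                                   
                                   
                                   
                                   
                                   
                                   
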